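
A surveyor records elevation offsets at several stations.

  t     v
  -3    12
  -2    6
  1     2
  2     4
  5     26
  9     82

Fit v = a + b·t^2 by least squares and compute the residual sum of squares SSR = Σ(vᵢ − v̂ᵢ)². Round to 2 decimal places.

SSR = 5.22

Compute the Gram sums: Σ1 = 6, Σt^2 = 124, Σt^2·t^2 = 7300.
For Xᵀv: Σv = 132, Σt^2·v = 7442.
XᵀX·[a, b]ᵀ = Xᵀv becomes [[6, 124]; [124, 7300]]·[a, b]ᵀ = [132, 7442]ᵀ.
Eliminating b: 7300·(row 1) − 124·(row 2) gives 28424·a = 7300·132 − 124·7442 = 40792, so a = 5099/3553.
Then b = (7442 − 124·(5099/3553))/7300 = 7071/7106.
Residuals: 11435/7106, 2077/3553, -3057/7106, -5029/3553, -2217/7106, -257/7106; SSR = 18541/3553.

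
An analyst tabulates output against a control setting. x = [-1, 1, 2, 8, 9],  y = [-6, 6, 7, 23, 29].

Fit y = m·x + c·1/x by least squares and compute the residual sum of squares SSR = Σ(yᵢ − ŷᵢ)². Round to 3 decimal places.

SSR = 4.805

Sums needed: Σx·x = 151, Σx·1/x = 5, Σ1/x·1/x = 11809/5184.
Moment sums: Σx·y = 471, Σ1/x·y = 1555/72.
Eliminating c: (11809/5184)·(row 1) − 5·(row 2) gives (1653559/5184)·m = (11809/5184)·471 − 5·(1555/72) = 1667413/1728, so m = 5002239/1653559.
Then c = ((1555/72) − 5·(5002239/1653559))/(11809/5184) = 4697640/1653559.
Residuals: -221475/1653559, 221475/1653559, -778385/1653559, -2573260/1653559, 2411100/1653559; SSR = 7945925/1653559.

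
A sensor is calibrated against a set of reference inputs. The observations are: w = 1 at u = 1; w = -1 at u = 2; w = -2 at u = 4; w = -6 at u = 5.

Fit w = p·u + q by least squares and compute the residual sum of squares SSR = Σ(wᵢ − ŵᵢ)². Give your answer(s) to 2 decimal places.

Normal-equation sums: Σu·u = 46, Σu = 12, Σ1 = 4.
Right-hand side: Σu·w = -39, Σw = -8.
Determinant 46·4 − 12² = 40.
p = ((-39)·4 − 12·(-8))/40 = -3/2; q = (46·(-8) − 12·(-39))/40 = 5/2.
Residuals: 0, -1/2, 3/2, -1; SSR = 7/2.

SSR = 3.50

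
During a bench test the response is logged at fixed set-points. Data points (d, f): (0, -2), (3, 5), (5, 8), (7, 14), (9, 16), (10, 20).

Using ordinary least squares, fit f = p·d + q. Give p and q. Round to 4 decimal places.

p = 2.1215, q = -1.8551

Normal-equation sums: Σd·d = 264, Σd = 34, Σ1 = 6.
Moment sums: Σd·f = 497, Σf = 61.
Normal equations: [[264, 34]; [34, 6]]·[p, q]ᵀ = [497, 61]ᵀ.
Δ = 264·6 − 34² = 428.
p = (497·6 − 34·61)/428 = 227/107; q = (264·61 − 34·497)/428 = -397/214.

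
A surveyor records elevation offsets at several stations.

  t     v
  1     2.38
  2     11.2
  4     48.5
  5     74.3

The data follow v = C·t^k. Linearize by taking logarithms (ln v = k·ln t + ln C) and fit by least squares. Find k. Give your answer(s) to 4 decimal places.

k = 2.1431

Let Y = ln v. Fitting Y = k·ln t + ln C by least squares:
XᵀX = [[4.9926, 3.6889]; [3.6889, 4]], rhs = [13.9892, 11.4727]ᵀ  (here Σln t = 3.6889, Σ(ln t)² = 4.9926, Σln v = 11.4727, Σln t·ln v = 13.9892).
Slope k = (n·Σln t·ln v − Σln t·Σln v)/(n·Σ(ln t)² − (Σln t)²) = (4·13.9892 − 3.6889·11.4727)/6.3624 = 2.14314; ln C = (Σln v − k·Σln t)/n = 0.89173.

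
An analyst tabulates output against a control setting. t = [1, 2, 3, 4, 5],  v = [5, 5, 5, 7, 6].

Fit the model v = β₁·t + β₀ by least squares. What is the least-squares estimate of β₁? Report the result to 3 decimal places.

β₁ = 0.400

From the data, Σt·t = 55, Σt = 15, Σ1 = 5.
And Σt·v = 88, Σv = 28.
So XᵀX·[β₁, β₀]ᵀ = Xᵀv: [[55, 15]; [15, 5]]·[β₁, β₀]ᵀ = [88, 28]ᵀ.
Eliminating β₀: 5·(row 1) − 15·(row 2) gives 50·β₁ = 5·88 − 15·28 = 20, so β₁ = 2/5.
Then β₀ = (28 − 15·(2/5))/5 = 22/5.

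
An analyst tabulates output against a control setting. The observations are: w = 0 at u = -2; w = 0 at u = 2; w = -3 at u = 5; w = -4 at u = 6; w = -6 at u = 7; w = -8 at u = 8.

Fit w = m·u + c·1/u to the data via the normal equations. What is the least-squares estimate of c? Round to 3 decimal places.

c = 4.080

Setting ∂/∂m … = 0 gives: 182·m + 6·c = -145;  6·m + (426049/705600)·c = -328/105.
Δ = 182·(426049/705600) − 6² = 3724237/50400.
m = ((-145)·(426049/705600) − 6·(-328/105))/(3724237/50400) = -48552145/52139318; c = (182·(-328/105) − 6·(-145))/(3724237/50400) = 15193920/3724237.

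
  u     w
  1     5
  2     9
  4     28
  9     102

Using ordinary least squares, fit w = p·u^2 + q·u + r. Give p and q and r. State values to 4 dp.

p = 0.9014, q = 3.2067, r = 0.1880

With design matrix M, MᵀM = [[6834, 802, 102]; [802, 102, 16]; [102, 16, 4]] and Mᵀw = [8751, 1053, 144]ᵀ.
Solving the 3×3 system (Gaussian elimination) gives p = 2532/2809, q = 18015/5618, r = 528/2809.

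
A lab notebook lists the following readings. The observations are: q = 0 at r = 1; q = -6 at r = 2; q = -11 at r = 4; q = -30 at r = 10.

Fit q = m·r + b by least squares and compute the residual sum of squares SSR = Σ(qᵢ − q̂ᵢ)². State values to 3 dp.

Sums needed: Σr·r = 121, Σr = 17, Σ1 = 4.
Right-hand side: Σr·q = -356, Σq = -47.
Δ = 121·4 − 17² = 195.
m = ((-356)·4 − 17·(-47))/195 = -125/39; b = (121·(-47) − 17·(-356))/195 = 73/39.
Residuals: 4/3, -19/13, -2/39, 7/39; SSR = 154/39.

SSR = 3.949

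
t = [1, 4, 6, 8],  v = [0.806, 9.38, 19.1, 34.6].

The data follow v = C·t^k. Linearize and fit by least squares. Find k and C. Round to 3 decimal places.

Let Y = ln v. Fitting Y = k·ln t + ln C by least squares:
Σln t = 5.2575, Σ(ln t)² = 9.4563, Σln v = 8.5165, Σln t·ln v = 15.7577.
Normal system: [[9.4563, 5.2575]; [5.2575, 4]]·[k, ln C]ᵀ = [15.7577, 8.5165]ᵀ.
Δ = 9.4563·4 − (5.2575)² = 10.1839; k = (15.7577·4 − 5.2575·8.5165)/10.1839 = 1.79259, ln C = (9.4563·8.5165 − 5.2575·15.7577)/10.1839 = -0.22702, so C = exp(-0.22702) = 0.79690.

k = 1.793, C = 0.797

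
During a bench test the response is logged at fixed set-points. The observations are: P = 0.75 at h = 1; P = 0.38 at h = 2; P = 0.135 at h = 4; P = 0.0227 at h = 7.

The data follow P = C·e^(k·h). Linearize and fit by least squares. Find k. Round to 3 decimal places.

k = -0.575

Let Y = ln P. Fitting Y = k·h + ln C by least squares:
Σh = 14.0000, Σ(h)² = 70.0000, Σln P = -7.0431, Σh·ln P = -36.7305.
Equations: 70.0000·k + 14.0000·ln C = -36.7305;  14.0000·k + 4·ln C = -7.0431.
Solving (det = 84.0000): k = -0.57522, ln C = 0.25247.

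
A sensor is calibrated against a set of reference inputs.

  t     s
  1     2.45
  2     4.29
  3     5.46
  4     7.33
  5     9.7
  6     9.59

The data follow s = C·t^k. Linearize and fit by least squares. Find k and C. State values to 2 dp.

Let Y = ln s. Fitting Y = k·ln t + ln C by least squares:
Σln t = 6.5793, Σ(ln t)² = 9.4099, Σln s = 10.5746, Σln t·ln s = 13.3432.
Normal system: [[9.4099, 6.5793]; [6.5793, 6]]·[k, ln C]ᵀ = [13.3432, 10.5746]ᵀ.
Solving (det = 13.1729): k = 0.79604, ln C = 0.88955, so C = exp(0.88955) = 2.43403.

k = 0.80, C = 2.43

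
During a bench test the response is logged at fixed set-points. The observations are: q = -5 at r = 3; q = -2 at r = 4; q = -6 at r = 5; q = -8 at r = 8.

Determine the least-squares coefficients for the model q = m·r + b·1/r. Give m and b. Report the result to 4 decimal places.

m = -0.9231, b = -2.9409

Normal-equation sums: Σr·r = 114, Σr·1/r = 4, Σ1/r·1/r = 3301/14400.
For Mᵀq: Σr·q = -117, Σ1/r·q = -131/30.
det = 114·(3301/14400) − 4² = 24319/2400.
m = ((-117)·(3301/14400) − 4·(-131/30))/(24319/2400) = -44899/48638; b = (114·(-131/30) − 4·(-117))/(24319/2400) = -71520/24319.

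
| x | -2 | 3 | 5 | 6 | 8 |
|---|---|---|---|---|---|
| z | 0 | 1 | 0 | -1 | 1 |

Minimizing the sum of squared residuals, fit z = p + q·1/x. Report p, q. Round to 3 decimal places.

AᵀA·[p, q]ᵀ = Aᵀz reads: 5·p + (13/40)·q = 1;  (13/40)·p + (6401/14400)·q = 7/24.
det = 5·(6401/14400) − (13/40)² = 7621/3600.
p = (1·(6401/14400) − (13/40)·(7/24))/(7621/3600) = 1259/7621; q = (5·(7/24) − (13/40)·1)/(7621/3600) = 4080/7621.

p = 0.165, q = 0.535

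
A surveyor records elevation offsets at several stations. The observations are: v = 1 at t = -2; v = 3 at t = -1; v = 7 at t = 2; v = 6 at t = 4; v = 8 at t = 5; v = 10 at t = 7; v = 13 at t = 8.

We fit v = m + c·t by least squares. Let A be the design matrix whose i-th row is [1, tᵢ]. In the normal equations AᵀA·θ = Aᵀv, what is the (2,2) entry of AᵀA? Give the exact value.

Row 2 ↔ basis t, column 2 ↔ basis t, so (AᵀA)_{2,2} = Σᵢ (t)·(t) = (-2)·(-2) + (-1)·(-1) + (2)·(2) + (4)·(4) + (5)·(5) + (7)·(7) + (8)·(8) = 163.

163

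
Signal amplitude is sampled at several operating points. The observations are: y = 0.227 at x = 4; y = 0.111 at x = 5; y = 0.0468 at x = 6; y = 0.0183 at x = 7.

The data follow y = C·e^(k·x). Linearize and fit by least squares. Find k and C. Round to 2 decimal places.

Linearized form: ln y = k·x + ln C. From the 4 transformed points,
Σx = 22.0000, Σ(x)² = 126.0000, Σln y = -10.7438, Σx·ln y = -63.2996.
Equations: 126.0000·k + 22.0000·ln C = -63.2996;  22.0000·k + 4·ln C = -10.7438.
Solving (det = 20.0000): k = -0.84178, ln C = 1.94385, so C = exp(1.94385) = 6.98558.

k = -0.84, C = 6.99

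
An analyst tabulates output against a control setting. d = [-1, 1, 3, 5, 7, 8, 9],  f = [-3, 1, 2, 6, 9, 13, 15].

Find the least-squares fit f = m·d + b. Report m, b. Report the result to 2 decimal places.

m = 1.74, b = -1.80

The normal equations are: 230·m + 32·b = 342;  32·m + 7·b = 43.
Eliminating b: 7·(row 1) − 32·(row 2) gives 586·m = 7·342 − 32·43 = 1018, so m = 509/293.
Then b = (43 − 32·(509/293))/7 = -527/293.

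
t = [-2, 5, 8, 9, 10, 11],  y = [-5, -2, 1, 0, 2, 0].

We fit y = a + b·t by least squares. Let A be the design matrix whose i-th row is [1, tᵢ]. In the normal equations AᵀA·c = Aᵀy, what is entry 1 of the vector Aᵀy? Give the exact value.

Entry 1 ↔ basis 1, so (Aᵀy)_{1} = Σᵢ yᵢ = (1)·(-5) + (1)·(-2) + (1)·(1) + (1)·(0) + (1)·(2) + (1)·(0) = -4.

-4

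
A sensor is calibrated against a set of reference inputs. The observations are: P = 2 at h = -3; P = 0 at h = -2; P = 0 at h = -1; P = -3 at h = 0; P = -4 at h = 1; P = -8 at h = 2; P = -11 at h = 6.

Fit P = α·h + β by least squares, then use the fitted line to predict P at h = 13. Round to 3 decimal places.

Sums needed: Σh·h = 55, Σh = 3, Σ1 = 7.
And Σh·P = -92, ΣP = -24.
So XᵀX·[α, β]ᵀ = XᵀP: [[55, 3]; [3, 7]]·[α, β]ᵀ = [-92, -24]ᵀ.
det = 55·7 − 3² = 376.
α = ((-92)·7 − 3·(-24))/376 = -143/94; β = (55·(-24) − 3·(-92))/376 = -261/94.
At h = 13: P̂ = (-143/94)·(13) + (-261/94)·(1) = -1060/47.

P̂ = -22.553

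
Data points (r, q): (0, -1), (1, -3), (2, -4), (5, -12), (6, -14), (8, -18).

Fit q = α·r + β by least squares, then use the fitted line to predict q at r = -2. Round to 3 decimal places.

Sums needed: Σr·r = 130, Σr = 22, Σ1 = 6.
And Σr·q = -299, Σq = -52.
AᵀA·[α, β]ᵀ = Aᵀq becomes [[130, 22]; [22, 6]]·[α, β]ᵀ = [-299, -52]ᵀ.
Δ = 130·6 − 22² = 296.
α = ((-299)·6 − 22·(-52))/296 = -325/148; β = (130·(-52) − 22·(-299))/296 = -91/148.
At r = -2: q̂ = (-325/148)·(-2) + (-91/148)·(1) = 559/148.

q̂ = 3.777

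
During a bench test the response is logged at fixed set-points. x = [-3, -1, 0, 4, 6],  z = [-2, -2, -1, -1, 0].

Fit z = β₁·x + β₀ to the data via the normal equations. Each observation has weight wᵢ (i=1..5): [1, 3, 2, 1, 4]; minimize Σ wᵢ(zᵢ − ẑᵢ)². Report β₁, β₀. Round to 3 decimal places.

β₁ = 0.234, β₀ = -1.469

Entries of MᵀWM: Σwᵢ·x·x = 172, Σwᵢ·x = 22, Σwᵢ·1 = 11.
For MᵀWz: Σwᵢ·x·z = 8, Σwᵢ·z = -11.
Normal equations: [[172, 22]; [22, 11]]·[β₁, β₀]ᵀ = [8, -11]ᵀ.
Δ = 172·11 − 22² = 1408.
β₁ = (8·11 − 22·(-11))/1408 = 15/64; β₀ = (172·(-11) − 22·8)/1408 = -47/32.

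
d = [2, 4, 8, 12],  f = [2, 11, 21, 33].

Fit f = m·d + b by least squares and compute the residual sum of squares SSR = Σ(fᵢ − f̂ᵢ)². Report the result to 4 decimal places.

SSR = 4.7458

From the data, Σd·d = 228, Σd = 26, Σ1 = 4.
And Σd·f = 612, Σf = 67.
So XᵀX·[m, b]ᵀ = Xᵀf: [[228, 26]; [26, 4]]·[m, b]ᵀ = [612, 67]ᵀ.
det = 228·4 − 26² = 236.
m = (612·4 − 26·67)/236 = 353/118; b = (228·67 − 26·612)/236 = -159/59.
Residuals: -76/59, 102/59, -14/59, -12/59; SSR = 280/59.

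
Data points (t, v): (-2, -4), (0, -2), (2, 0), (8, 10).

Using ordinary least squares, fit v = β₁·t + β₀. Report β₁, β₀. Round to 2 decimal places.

Normal-equation sums: Σt·t = 72, Σt = 8, Σ1 = 4.
Moment sums: Σt·v = 88, Σv = 4.
Eliminating β₀: 4·(row 1) − 8·(row 2) gives 224·β₁ = 4·88 − 8·4 = 320, so β₁ = 10/7.
Then β₀ = (4 − 8·(10/7))/4 = -13/7.

β₁ = 1.43, β₀ = -1.86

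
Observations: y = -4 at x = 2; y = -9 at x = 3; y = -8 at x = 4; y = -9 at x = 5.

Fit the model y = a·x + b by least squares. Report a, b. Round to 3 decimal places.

a = -1.400, b = -2.600

Forming MᵀM = [[54, 14]; [14, 4]] and Mᵀy = [-112, -30]ᵀ gives MᵀM·[a, b]ᵀ = Mᵀy.
Eliminating b: 4·(row 1) − 14·(row 2) gives 20·a = 4·(-112) − 14·(-30) = -28, so a = -7/5.
Then b = ((-30) − 14·(-7/5))/4 = -13/5.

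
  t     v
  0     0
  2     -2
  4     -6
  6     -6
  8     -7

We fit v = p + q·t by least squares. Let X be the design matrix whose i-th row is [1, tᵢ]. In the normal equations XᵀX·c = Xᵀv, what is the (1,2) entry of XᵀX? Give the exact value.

20

Row 1 ↔ basis 1, column 2 ↔ basis t, so (XᵀX)_{1,2} = Σᵢ t = (1)·(0) + (1)·(2) + (1)·(4) + (1)·(6) + (1)·(8) = 20.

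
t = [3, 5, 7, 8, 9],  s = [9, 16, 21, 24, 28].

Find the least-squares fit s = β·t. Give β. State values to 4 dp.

β = 3.0614

Sums needed: Σt·t = 228.
And Σt·s = 698.
Normal equations: [[228]]·[β]ᵀ = [698]ᵀ.
β = 698/228 = 3.0614.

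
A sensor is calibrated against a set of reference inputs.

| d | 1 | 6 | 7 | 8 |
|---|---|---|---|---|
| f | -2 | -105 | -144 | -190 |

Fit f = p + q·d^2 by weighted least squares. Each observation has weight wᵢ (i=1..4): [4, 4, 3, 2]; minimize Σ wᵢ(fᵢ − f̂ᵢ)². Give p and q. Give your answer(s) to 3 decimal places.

Sums needed: Σwᵢ·1 = 13, Σwᵢ·d^2 = 423, Σwᵢ·d^2·d^2 = 20583.
Moment sums: Σwᵢ·f = -1240, Σwᵢ·d^2·f = -60616.
XᵀWX·[p, q]ᵀ = XᵀWf becomes [[13, 423]; [423, 20583]]·[p, q]ᵀ = [-1240, -60616]ᵀ.
det = 13·20583 − 423² = 88650.
p = ((-1240)·20583 − 423·(-60616))/88650 = 6536/4925; q = (13·(-60616) − 423·(-1240))/88650 = -131744/44325.

p = 1.327, q = -2.972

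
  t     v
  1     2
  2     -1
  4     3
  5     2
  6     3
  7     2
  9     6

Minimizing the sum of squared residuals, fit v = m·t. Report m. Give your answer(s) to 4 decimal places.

m = 0.5094

From the data, Σt·t = 212.
Right-hand side: Σt·v = 108.
So AᵀA·[m]ᵀ = Aᵀv: [[212]]·[m]ᵀ = [108]ᵀ.
m = 108/212 = 0.509434.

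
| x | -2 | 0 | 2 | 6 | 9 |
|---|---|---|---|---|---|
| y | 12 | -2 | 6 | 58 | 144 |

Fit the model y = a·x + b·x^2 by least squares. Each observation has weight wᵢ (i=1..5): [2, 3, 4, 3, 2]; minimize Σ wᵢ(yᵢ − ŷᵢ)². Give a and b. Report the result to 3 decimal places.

a = -1.908, b = 1.978

Entries of MᵀWM: Σwᵢ·x·x = 294, Σwᵢ·x·x^2 = 2122, Σwᵢ·x^2·x^2 = 17106.
And Σwᵢ·x·y = 3636, Σwᵢ·x^2·y = 29784.
Δ = 294·17106 − 2122² = 526280.
a = (3636·17106 − 2122·29784)/526280 = -125529/65785; b = (294·29784 − 2122·3636)/526280 = 130113/65785.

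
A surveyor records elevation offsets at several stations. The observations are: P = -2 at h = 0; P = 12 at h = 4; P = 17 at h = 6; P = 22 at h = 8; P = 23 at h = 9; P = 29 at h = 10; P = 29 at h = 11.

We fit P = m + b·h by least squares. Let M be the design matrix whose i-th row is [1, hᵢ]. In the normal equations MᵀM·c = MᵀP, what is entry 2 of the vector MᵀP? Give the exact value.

Entry 2 ↔ basis h, so (MᵀP)_{2} = Σᵢ (h)·Pᵢ = (0)·(-2) + (4)·(12) + (6)·(17) + (8)·(22) + (9)·(23) + (10)·(29) + (11)·(29) = 1142.

1142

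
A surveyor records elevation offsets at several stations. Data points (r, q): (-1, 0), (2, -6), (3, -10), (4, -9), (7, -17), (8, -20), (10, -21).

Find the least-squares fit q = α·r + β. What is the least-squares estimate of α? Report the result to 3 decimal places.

α = -2.010

Sums needed: Σr·r = 243, Σr = 33, Σ1 = 7.
For Mᵀq: Σr·q = -567, Σq = -83.
Normal equations: [[243, 33]; [33, 7]]·[α, β]ᵀ = [-567, -83]ᵀ.
Eliminating β: 7·(row 1) − 33·(row 2) gives 612·α = 7·(-567) − 33·(-83) = -1230, so α = -205/102.
Then β = ((-83) − 33·(-205/102))/7 = -81/34.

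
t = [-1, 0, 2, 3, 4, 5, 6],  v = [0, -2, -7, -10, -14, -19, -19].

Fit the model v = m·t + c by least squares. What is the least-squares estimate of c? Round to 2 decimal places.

From the data, Σt·t = 91, Σt = 19, Σ1 = 7.
And Σt·v = -309, Σv = -71.
Determinant 91·7 − 19² = 276.
m = ((-309)·7 − 19·(-71))/276 = -407/138; c = (91·(-71) − 19·(-309))/276 = -295/138.

c = -2.14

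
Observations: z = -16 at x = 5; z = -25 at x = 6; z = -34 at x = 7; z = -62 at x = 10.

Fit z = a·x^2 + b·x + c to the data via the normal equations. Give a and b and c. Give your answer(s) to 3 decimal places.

Sums needed: Σx^2·x^2 = 14322, Σx^2·x = 1684, Σx^2 = 210, Σx·x = 210, Σx = 28, Σ1 = 4.
For Mᵀz: Σx^2·z = -9166, Σx·z = -1088, Σz = -137.
Row-reducing yields a = -23/362, b = -1492/181, c = 9697/362.

a = -0.064, b = -8.243, c = 26.787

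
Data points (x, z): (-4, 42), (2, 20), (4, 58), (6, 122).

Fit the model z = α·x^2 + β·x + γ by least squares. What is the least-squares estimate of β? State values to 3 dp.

β = 2.097

AᵀA·[α, β, γ]ᵀ = Aᵀz reads: 1824·α + 224·β + 72·γ = 6072;  224·α + 72·β + 8·γ = 836;  72·α + 8·β + 4·γ = 242.
Row-reducing yields α = 2123/724, β = 759/362, γ = 638/181.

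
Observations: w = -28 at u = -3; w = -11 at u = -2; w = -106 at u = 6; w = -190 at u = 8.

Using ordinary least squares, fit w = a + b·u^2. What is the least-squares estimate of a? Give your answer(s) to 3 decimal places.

a = -0.009

Normal-equation sums: Σ1 = 4, Σu^2 = 113, Σu^2·u^2 = 5489.
And Σw = -335, Σu^2·w = -16272.
MᵀM·[a, b]ᵀ = Mᵀw becomes [[4, 113]; [113, 5489]]·[a, b]ᵀ = [-335, -16272]ᵀ.
Determinant 4·5489 − 113² = 9187.
a = ((-335)·5489 − 113·(-16272))/9187 = -79/9187; b = (4·(-16272) − 113·(-335))/9187 = -27233/9187.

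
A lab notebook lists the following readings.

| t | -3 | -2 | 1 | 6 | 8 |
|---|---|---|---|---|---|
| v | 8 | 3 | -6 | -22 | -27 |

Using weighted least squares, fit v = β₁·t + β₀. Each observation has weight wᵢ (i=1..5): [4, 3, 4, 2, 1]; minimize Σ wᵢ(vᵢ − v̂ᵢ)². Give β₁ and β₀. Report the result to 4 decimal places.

β₁ = -3.2080, β₀ = -2.4823

Sums needed: Σwᵢ·t·t = 188, Σwᵢ·t = 6, Σwᵢ·1 = 14.
Right-hand side: Σwᵢ·t·v = -618, Σwᵢ·v = -54.
MᵀWM·[β₁, β₀]ᵀ = MᵀWv becomes [[188, 6]; [6, 14]]·[β₁, β₀]ᵀ = [-618, -54]ᵀ.
Determinant 188·14 − 6² = 2596.
β₁ = ((-618)·14 − 6·(-54))/2596 = -2082/649; β₀ = (188·(-54) − 6·(-618))/2596 = -1611/649.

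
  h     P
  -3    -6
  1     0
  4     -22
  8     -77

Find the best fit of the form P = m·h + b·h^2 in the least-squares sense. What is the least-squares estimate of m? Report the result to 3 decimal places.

Setting ∂/∂m … = 0 gives: 90·m + 550·b = -686;  550·m + 4434·b = -5334.
Eliminating b: 4434·(row 1) − 550·(row 2) gives 96560·m = 4434·(-686) − 550·(-5334) = -108024, so m = -13503/12070.
Then b = ((-5334) − 550·(-13503/12070))/4434 = -2569/2414.

m = -1.119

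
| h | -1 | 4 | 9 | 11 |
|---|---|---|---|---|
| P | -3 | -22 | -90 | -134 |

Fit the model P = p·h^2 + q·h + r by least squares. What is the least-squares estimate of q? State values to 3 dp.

The normal system XᵀX·[p, q, r]ᵀ = XᵀP is [[21459, 2123, 219]; [2123, 219, 23]; [219, 23, 4]]·[p, q, r]ᵀ = [-23859, -2369, -249]ᵀ.
Inverting the 3×3 Gram matrix, [p, q, r]ᵀ = [-2821/2740, -303/548, -1851/685]ᵀ.

q = -0.553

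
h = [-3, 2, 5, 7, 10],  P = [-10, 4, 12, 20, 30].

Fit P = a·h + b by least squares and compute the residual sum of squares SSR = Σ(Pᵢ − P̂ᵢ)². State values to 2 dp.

SSR = 4.79

AᵀA·[a, b]ᵀ = AᵀP reads: 187·a + 21·b = 538;  21·a + 5·b = 56.
Eliminating b: 5·(row 1) − 21·(row 2) gives 494·a = 5·538 − 21·56 = 1514, so a = 757/247.
Then b = (56 − 21·(757/247))/5 = -413/247.
Residuals: 214/247, -113/247, -408/247, 54/247, 253/247; SSR = 1182/247.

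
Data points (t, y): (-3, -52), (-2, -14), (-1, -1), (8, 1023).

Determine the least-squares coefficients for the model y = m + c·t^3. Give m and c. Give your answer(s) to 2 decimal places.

MᵀM·[m, c]ᵀ = Mᵀy reads: 4·m + 476·c = 956;  476·m + 262938·c = 525293.
Determinant 4·262938 − 476² = 825176.
m = (956·262938 − 476·525293)/825176 = 332315/206294; c = (4·525293 − 476·956)/825176 = 411529/206294.

m = 1.61, c = 1.99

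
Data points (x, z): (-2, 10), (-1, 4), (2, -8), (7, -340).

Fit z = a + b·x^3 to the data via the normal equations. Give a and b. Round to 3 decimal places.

a = 1.685, b = -0.996

Forming AᵀA = [[4, 342]; [342, 117778]] and Aᵀz = [-334, -116768]ᵀ gives AᵀA·[a, b]ᵀ = Aᵀz.
Eliminating b: 117778·(row 1) − 342·(row 2) gives 354148·a = 117778·(-334) − 342·(-116768) = 596804, so a = 149201/88537.
Then b = ((-116768) − 342·(149201/88537))/117778 = -88211/88537.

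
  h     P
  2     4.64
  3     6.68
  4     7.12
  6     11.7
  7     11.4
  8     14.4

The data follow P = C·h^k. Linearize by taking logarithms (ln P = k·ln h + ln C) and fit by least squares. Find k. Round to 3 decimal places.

Let Y = ln P. Fitting Y = k·ln h + ln C by least squares:
Σln h = 8.9952, Σ(ln h)² = 14.9303, Σln P = 12.9572, Σln h·ln P = 20.5603.
Equations: 14.9303·k + 8.9952·ln C = 20.5603;  8.9952·k + 6·ln C = 12.9572.
Solving (det = 8.6686): k = 0.78557, ln C = 0.98181.

k = 0.786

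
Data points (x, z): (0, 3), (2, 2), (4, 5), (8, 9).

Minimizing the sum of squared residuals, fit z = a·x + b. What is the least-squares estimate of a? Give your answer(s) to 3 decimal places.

a = 0.843

Setting ∂/∂a … = 0 gives: 84·a + 14·b = 96;  14·a + 4·b = 19.
(Σx·x = 84, Σx = 14, Σ1 = 4, Σx·z = 96, Σz = 19.)
Δ = 84·4 − 14² = 140.
a = (96·4 − 14·19)/140 = 59/70; b = (84·19 − 14·96)/140 = 9/5.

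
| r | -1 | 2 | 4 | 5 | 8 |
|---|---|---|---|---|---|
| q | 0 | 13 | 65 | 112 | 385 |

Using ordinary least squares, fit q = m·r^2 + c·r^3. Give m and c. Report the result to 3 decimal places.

m = 2.010, c = 0.501

MᵀM·[m, c]ᵀ = Mᵀq reads: 4994·m + 36948·c = 28532;  36948·m + 281930·c = 215384.
Eliminating c: 281930·(row 1) − 36948·(row 2) gives 42803716·m = 281930·28532 − 36948·215384 = 86018728, so m = 21504682/10700929.
Then c = (215384 − 36948·(21504682/10700929))/281930 = 5356840/10700929.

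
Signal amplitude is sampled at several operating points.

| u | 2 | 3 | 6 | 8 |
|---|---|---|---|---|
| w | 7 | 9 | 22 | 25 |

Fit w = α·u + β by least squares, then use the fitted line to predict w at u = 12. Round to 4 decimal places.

Sums needed: Σu·u = 113, Σu = 19, Σ1 = 4.
Moment sums: Σu·w = 373, Σw = 63.
XᵀX·[α, β]ᵀ = Xᵀw becomes [[113, 19]; [19, 4]]·[α, β]ᵀ = [373, 63]ᵀ.
Eliminating β: 4·(row 1) − 19·(row 2) gives 91·α = 4·373 − 19·63 = 295, so α = 295/91.
Then β = (63 − 19·(295/91))/4 = 32/91.
At u = 12: ŵ = (295/91)·(12) + (32/91)·(1) = 3572/91.

ŵ = 39.2527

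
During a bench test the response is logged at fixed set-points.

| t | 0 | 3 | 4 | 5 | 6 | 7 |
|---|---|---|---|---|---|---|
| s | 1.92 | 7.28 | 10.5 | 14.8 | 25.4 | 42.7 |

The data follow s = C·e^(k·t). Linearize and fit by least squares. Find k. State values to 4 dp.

k = 0.4342

Linearized form: ln s = k·t + ln C. From the 6 transformed points,
XᵀX = [[135.0000, 25.0000]; [25.0000, 6]], rhs = [74.5219, 14.6724]ᵀ  (here Σt = 25.0000, Σ(t)² = 135.0000, Σln s = 14.6724, Σt·ln s = 74.5219).
Slope k = (n·Σt·ln s − Σt·Σln s)/(n·Σ(t)² − (Σt)²) = (6·74.5219 − 25.0000·14.6724)/185.0000 = 0.43417; ln C = (Σln s − k·Σt)/n = 0.63636.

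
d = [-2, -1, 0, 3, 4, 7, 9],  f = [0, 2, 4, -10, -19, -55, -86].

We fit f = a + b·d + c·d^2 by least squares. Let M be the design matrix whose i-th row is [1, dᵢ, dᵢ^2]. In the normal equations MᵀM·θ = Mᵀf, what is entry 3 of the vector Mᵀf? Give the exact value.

-10053

Entry 3 ↔ basis d^2, so (Mᵀf)_{3} = Σᵢ (d^2)·fᵢ = (4)·(0) + (1)·(2) + (0)·(4) + (9)·(-10) + (16)·(-19) + (49)·(-55) + (81)·(-86) = -10053.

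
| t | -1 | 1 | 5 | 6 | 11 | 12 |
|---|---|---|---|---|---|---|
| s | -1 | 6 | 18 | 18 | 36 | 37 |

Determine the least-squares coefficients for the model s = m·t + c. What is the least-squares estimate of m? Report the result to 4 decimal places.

Forming AᵀA = [[328, 34]; [34, 6]] and Aᵀs = [1045, 114]ᵀ gives AᵀA·[m, c]ᵀ = Aᵀs.
det = 328·6 − 34² = 812.
m = (1045·6 − 34·114)/812 = 171/58; c = (328·114 − 34·1045)/812 = 133/58.

m = 2.9483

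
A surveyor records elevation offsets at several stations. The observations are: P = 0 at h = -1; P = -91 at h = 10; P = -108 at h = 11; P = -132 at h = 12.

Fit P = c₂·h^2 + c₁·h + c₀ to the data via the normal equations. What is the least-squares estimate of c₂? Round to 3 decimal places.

The normal equations are: 45378·c₂ + 4058·c₁ + 366·c₀ = -41176;  4058·c₂ + 366·c₁ + 32·c₀ = -3682;  366·c₂ + 32·c₁ + 4·c₀ = -331.
Inverting the 3×3 Gram matrix, [c₂, c₁, c₀]ᵀ = [-5885/6178, 11909/30890, 20484/15445]ᵀ.

c₂ = -0.953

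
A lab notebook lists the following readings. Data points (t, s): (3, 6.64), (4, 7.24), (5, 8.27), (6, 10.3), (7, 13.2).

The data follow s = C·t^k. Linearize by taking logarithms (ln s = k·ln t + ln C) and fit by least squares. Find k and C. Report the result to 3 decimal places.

Linearized form: ln s = k·ln t + ln C. From the 5 transformed points,
XᵀX = [[12.7160, 7.8320]; [7.8320, 5]], rhs = [17.4238, 10.8977]ᵀ  (here Σln t = 7.8320, Σ(ln t)² = 12.7160, Σln s = 10.8977, Σln t·ln s = 17.4238).
Slope k = (n·Σln t·ln s − Σln t·Σln s)/(n·Σ(ln t)² − (Σln t)²) = (5·17.4238 − 7.8320·10.8977)/2.2397 = 0.78933; ln C = (Σln s − k·Σln t)/n = 0.94313, so C = exp(0.94313) = 2.56801.

k = 0.789, C = 2.568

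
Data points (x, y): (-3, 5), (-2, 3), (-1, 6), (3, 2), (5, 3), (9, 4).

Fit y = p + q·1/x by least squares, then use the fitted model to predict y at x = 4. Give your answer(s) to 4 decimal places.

Normal-equation sums: Σ1 = 6, Σ1/x = -107/90, Σ1/x·1/x = 12349/8100.
For Aᵀy: Σy = 23, Σ1/x·y = -671/90.
So AᵀA·[p, q]ᵀ = Aᵀy: [[6, -107/90]; [-107/90, 12349/8100]]·[p, q]ᵀ = [23, -671/90]ᵀ.
Δ = 6·(12349/8100) − (-107/90)² = 12529/1620.
p = (23·(12349/8100) − (-107/90)·(-671/90))/(12529/1620) = 42446/12529; q = (6·(-671/90) − (-107/90)·23)/(12529/1620) = -28170/12529.
At x = 4: ŷ = (42446/12529)·(1) + (-28170/12529)·(1/4) = 6437/2278.

ŷ = 2.8257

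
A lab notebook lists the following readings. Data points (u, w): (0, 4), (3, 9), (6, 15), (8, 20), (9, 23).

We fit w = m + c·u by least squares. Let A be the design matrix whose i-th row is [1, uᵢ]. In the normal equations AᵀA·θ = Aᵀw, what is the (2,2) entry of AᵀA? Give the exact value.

190

Row 2 ↔ basis u, column 2 ↔ basis u, so (AᵀA)_{2,2} = Σᵢ (u)·(u) = (0)·(0) + (3)·(3) + (6)·(6) + (8)·(8) + (9)·(9) = 190.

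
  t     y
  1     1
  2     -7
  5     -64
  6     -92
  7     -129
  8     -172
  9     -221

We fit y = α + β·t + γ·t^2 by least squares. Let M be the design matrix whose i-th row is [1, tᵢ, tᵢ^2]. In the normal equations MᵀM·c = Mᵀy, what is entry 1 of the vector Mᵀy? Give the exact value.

-684

Entry 1 ↔ basis 1, so (Mᵀy)_{1} = Σᵢ yᵢ = (1)·(1) + (1)·(-7) + (1)·(-64) + (1)·(-92) + (1)·(-129) + (1)·(-172) + (1)·(-221) = -684.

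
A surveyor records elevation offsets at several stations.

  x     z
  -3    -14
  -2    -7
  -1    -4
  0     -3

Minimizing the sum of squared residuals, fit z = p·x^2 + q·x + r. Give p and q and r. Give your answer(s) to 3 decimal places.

AᵀA·[p, q, r]ᵀ = Aᵀz reads: 98·p + (-36)·q + 14·r = -158;  (-36)·p + 14·q + (-6)·r = 60;  14·p + (-6)·q + 4·r = -28.
Solving the 3×3 system (Gaussian elimination) gives p = -3/2, q = -9/10, r = -31/10.

p = -1.500, q = -0.900, r = -3.100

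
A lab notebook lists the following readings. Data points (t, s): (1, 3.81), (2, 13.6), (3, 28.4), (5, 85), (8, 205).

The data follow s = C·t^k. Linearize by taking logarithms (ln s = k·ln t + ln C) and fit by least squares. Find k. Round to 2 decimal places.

Let Y = ln s. Fitting Y = k·ln t + ln C by least squares:
Σln t = 5.4806, Σ(ln t)² = 8.6018, Σln s = 17.0597, Σln t·ln s = 23.7046.
Normal system: [[8.6018, 5.4806]; [5.4806, 5]]·[k, ln C]ᵀ = [23.7046, 17.0597]ᵀ.
Solving (det = 12.9714): k = 1.92921, ln C = 1.29728.

k = 1.93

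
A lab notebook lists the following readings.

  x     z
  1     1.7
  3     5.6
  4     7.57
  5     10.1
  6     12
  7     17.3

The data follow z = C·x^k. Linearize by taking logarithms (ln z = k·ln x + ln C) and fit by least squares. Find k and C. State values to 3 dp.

Linearized form: ln z = k·ln x + ln C. From the 6 transformed points,
Σln x = 7.8320, Σ(ln x)² = 12.7160, Σln z = 11.9257, Σln x·ln z = 18.4202.
Normal system: [[12.7160, 7.8320]; [7.8320, 6]]·[k, ln C]ᵀ = [18.4202, 11.9257]ᵀ.
Solving (det = 14.9557): k = 1.14464, ln C = 0.49348, so C = exp(0.49348) = 1.63801.

k = 1.145, C = 1.638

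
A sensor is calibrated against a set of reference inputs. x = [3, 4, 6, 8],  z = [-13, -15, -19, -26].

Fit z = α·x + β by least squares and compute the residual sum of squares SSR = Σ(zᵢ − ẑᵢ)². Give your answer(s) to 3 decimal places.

SSR = 2.136

Entries of AᵀA: Σx·x = 125, Σx = 21, Σ1 = 4.
For Aᵀz: Σx·z = -421, Σz = -73.
det = 125·4 − 21² = 59.
α = ((-421)·4 − 21·(-73))/59 = -151/59; β = (125·(-73) − 21·(-421))/59 = -284/59.
Residuals: -30/59, 3/59, 69/59, -42/59; SSR = 126/59.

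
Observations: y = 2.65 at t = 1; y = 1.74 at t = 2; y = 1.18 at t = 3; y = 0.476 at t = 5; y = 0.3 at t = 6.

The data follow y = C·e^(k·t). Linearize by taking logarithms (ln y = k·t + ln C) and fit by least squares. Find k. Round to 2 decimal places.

Taking logs, ln y = k·t + ln C, so regress ln y on t.
XᵀX = [[75.0000, 17.0000]; [17.0000, 5]], rhs = [-8.3567, -0.2524]ᵀ  (here Σt = 17.0000, Σ(t)² = 75.0000, Σln y = -0.2524, Σt·ln y = -8.3567).
Slope k = (n·Σt·ln y − Σt·Σln y)/(n·Σ(t)² − (Σt)²) = (5·-8.3567 − 17.0000·-0.2524)/86.0000 = -0.43597; ln C = (Σln y − k·Σt)/n = 1.43182.

k = -0.44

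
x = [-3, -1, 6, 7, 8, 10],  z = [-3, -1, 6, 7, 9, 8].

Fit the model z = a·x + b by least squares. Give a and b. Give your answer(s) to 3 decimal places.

AᵀA·[a, b]ᵀ = Aᵀz reads: 259·a + 27·b = 247;  27·a + 6·b = 26.
(Σx·x = 259, Σx = 27, Σ1 = 6, Σx·z = 247, Σz = 26.)
Eliminating b: 6·(row 1) − 27·(row 2) gives 825·a = 6·247 − 27·26 = 780, so a = 52/55.
Then b = (26 − 27·(52/55))/6 = 13/165.

a = 0.945, b = 0.079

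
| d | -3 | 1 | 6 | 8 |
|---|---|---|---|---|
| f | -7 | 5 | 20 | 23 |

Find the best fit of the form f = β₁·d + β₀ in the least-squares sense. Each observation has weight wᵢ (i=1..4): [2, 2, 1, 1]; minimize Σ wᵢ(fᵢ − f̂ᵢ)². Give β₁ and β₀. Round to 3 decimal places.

With design matrix M, MᵀWM = [[120, 10]; [10, 6]] and MᵀWf = [356, 39]ᵀ.
Eliminating β₀: 6·(row 1) − 10·(row 2) gives 620·β₁ = 6·356 − 10·39 = 1746, so β₁ = 873/310.
Then β₀ = (39 − 10·(873/310))/6 = 56/31.

β₁ = 2.816, β₀ = 1.806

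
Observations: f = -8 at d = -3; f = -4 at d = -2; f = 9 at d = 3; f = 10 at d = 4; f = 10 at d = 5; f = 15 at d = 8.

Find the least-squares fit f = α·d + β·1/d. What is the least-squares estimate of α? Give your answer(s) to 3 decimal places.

α = 1.913

The normal equations are: 127·α + 6·β = 269;  6·α + (8501/14400)·β = 337/24.
(Σd·d = 127, Σd·1/d = 6, Σ1/d·1/d = 8501/14400, Σd·f = 269, Σ1/d·f = 337/24.)
Eliminating β: (8501/14400)·(row 1) − 6·(row 2) gives (561227/14400)·α = (8501/14400)·269 − 6·(337/24) = 1073569/14400, so α = 1073569/561227.
Then β = ((337/24) − 6·(1073569/561227))/(8501/14400) = 2437800/561227.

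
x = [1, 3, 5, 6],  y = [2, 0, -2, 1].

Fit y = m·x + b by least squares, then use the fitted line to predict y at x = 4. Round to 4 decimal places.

ŷ = 0.1525

Sums needed: Σx·x = 71, Σx = 15, Σ1 = 4.
And Σx·y = -2, Σy = 1.
So AᵀA·[m, b]ᵀ = Aᵀy: [[71, 15]; [15, 4]]·[m, b]ᵀ = [-2, 1]ᵀ.
Determinant 71·4 − 15² = 59.
m = ((-2)·4 − 15·1)/59 = -23/59; b = (71·1 − 15·(-2))/59 = 101/59.
At x = 4: ŷ = (-23/59)·(4) + (101/59)·(1) = 9/59.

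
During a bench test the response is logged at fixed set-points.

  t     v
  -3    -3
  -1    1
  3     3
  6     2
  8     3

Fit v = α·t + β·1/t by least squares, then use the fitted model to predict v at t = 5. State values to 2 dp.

v̂ = 2.23

Setting ∂/∂α … = 0 gives: 119·α + 5·β = 53;  5·α + (81/64)·β = 41/24.
(Σt·t = 119, Σt·1/t = 5, Σ1/t·1/t = 81/64, Σt·v = 53, Σ1/t·v = 41/24.)
det = 119·(81/64) − 5² = 8039/64.
α = (53·(81/64) − 5·(41/24))/(8039/64) = 11239/24117; β = (119·(41/24) − 5·53)/(8039/64) = -11848/24117.
At t = 5: v̂ = (11239/24117)·(5) + (-11848/24117)·(1/5) = 89709/40195.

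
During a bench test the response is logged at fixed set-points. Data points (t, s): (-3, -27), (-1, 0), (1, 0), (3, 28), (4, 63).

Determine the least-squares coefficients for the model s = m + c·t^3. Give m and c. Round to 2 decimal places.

Forming XᵀX = [[5, 64]; [64, 5556]] and Xᵀs = [64, 5517]ᵀ gives XᵀX·[m, c]ᵀ = Xᵀs.
Δ = 5·5556 − 64² = 23684.
m = (64·5556 − 64·5517)/23684 = 624/5921; c = (5·5517 − 64·64)/23684 = 23489/23684.

m = 0.11, c = 0.99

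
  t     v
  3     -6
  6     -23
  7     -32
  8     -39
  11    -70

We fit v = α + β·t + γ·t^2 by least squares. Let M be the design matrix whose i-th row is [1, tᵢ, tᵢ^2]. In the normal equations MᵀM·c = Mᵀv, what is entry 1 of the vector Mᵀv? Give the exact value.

Entry 1 ↔ basis 1, so (Mᵀv)_{1} = Σᵢ vᵢ = (1)·(-6) + (1)·(-23) + (1)·(-32) + (1)·(-39) + (1)·(-70) = -170.

-170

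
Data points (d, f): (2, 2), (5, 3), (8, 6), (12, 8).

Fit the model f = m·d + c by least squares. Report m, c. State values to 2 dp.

Normal-equation sums: Σd·d = 237, Σd = 27, Σ1 = 4.
For Mᵀf: Σd·f = 163, Σf = 19.
Determinant 237·4 − 27² = 219.
m = (163·4 − 27·19)/219 = 139/219; c = (237·19 − 27·163)/219 = 34/73.

m = 0.63, c = 0.47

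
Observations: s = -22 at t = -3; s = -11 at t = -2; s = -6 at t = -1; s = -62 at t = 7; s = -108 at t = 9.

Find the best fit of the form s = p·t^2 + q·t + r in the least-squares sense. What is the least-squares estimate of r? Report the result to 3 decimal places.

r = -1.402

XᵀX·[p, q, r]ᵀ = Xᵀs reads: 9060·p + 1036·q + 144·r = -12034;  1036·p + 144·q + 10·r = -1312;  144·p + 10·q + 5·r = -209.
Solving the 3×3 system (Gaussian elimination) gives p = -3443/2218, q = 2389/1109, r = -1555/1109.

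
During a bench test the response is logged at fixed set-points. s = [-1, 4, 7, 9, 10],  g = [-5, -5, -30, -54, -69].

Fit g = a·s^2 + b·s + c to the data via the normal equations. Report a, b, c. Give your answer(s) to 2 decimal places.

a = -0.95, b = 2.65, c = -1.24

The normal system AᵀA·[a, b, c]ᵀ = Aᵀg is [[19219, 2135, 247]; [2135, 247, 29]; [247, 29, 5]]·[a, b, c]ᵀ = [-12829, -1401, -163]ᵀ.
Solving the 3×3 system (Gaussian elimination) gives a = -70498/74487, b = 197735/74487, c = -30846/24829.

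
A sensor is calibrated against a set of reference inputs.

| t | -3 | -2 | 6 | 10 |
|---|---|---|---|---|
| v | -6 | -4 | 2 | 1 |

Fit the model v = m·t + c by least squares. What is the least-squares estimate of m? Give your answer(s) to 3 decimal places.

m = 0.566

Sums needed: Σt·t = 149, Σt = 11, Σ1 = 4.
For Mᵀv: Σt·v = 48, Σv = -7.
Eliminating c: 4·(row 1) − 11·(row 2) gives 475·m = 4·48 − 11·(-7) = 269, so m = 269/475.
Then c = ((-7) − 11·(269/475))/4 = -1571/475.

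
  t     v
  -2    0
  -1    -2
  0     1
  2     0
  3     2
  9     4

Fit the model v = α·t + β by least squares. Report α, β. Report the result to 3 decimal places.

The normal equations are: 99·α + 11·β = 44;  11·α + 6·β = 5.
Determinant 99·6 − 11² = 473.
α = (44·6 − 11·5)/473 = 19/43; β = (99·5 − 11·44)/473 = 1/43.

α = 0.442, β = 0.023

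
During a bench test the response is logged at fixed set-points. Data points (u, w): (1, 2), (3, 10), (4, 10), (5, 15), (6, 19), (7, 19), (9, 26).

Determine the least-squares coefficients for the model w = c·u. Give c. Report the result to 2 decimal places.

Entries of AᵀA: Σu·u = 217.
Moment sums: Σu·w = 628.
c = 628/217 = 2.89401.

c = 2.89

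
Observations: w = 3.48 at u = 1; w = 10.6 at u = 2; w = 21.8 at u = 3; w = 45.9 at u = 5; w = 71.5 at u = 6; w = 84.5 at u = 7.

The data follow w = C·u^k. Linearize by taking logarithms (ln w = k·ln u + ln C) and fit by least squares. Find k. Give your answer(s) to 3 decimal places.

k = 1.652

Linearized form: ln w = k·ln u + ln C. From the 6 transformed points,
AᵀA = [[11.2747, 7.1389]; [7.1389, 6]], rhs = [27.4645, 19.2227]ᵀ  (here Σln u = 7.1389, Σ(ln u)² = 11.2747, Σln w = 19.2227, Σln u·ln w = 27.4645).
Slope k = (n·Σln u·ln w − Σln u·Σln w)/(n·Σ(ln u)² − (Σln u)²) = (6·27.4645 − 7.1389·19.2227)/16.6845 = 1.65174; ln C = (Σln w − k·Σln u)/n = 1.23852.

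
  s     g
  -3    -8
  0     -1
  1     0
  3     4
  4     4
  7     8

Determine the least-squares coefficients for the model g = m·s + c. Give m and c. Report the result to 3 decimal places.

m = 1.567, c = -1.967

Sums needed: Σs·s = 84, Σs = 12, Σ1 = 6.
For Mᵀg: Σs·g = 108, Σg = 7.
Normal equations: [[84, 12]; [12, 6]]·[m, c]ᵀ = [108, 7]ᵀ.
det = 84·6 − 12² = 360.
m = (108·6 − 12·7)/360 = 47/30; c = (84·7 − 12·108)/360 = -59/30.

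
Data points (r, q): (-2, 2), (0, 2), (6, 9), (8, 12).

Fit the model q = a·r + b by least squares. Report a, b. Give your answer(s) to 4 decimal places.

a = 1.0441, b = 3.1176

Compute the Gram sums: Σr·r = 104, Σr = 12, Σ1 = 4.
For Xᵀq: Σr·q = 146, Σq = 25.
So XᵀX·[a, b]ᵀ = Xᵀq: [[104, 12]; [12, 4]]·[a, b]ᵀ = [146, 25]ᵀ.
Δ = 104·4 − 12² = 272.
a = (146·4 − 12·25)/272 = 71/68; b = (104·25 − 12·146)/272 = 53/17.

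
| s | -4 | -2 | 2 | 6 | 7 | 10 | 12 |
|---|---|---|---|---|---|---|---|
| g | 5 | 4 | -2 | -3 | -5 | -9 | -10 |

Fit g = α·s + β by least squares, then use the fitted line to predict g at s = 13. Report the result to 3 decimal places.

Compute the Gram sums: Σs·s = 353, Σs = 31, Σ1 = 7.
Right-hand side: Σs·g = -295, Σg = -20.
Determinant 353·7 − 31² = 1510.
α = ((-295)·7 − 31·(-20))/1510 = -289/302; β = (353·(-20) − 31·(-295))/1510 = 417/302.
At s = 13: ĝ = (-289/302)·(13) + (417/302)·(1) = -1670/151.

ĝ = -11.060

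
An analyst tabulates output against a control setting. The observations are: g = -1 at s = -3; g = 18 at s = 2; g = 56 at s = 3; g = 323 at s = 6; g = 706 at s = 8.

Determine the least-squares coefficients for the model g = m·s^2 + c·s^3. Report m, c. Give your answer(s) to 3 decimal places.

Entries of MᵀM: Σs^2·s^2 = 5570, Σs^2·s^3 = 40576, Σs^3·s^3 = 310322.
Right-hand side: Σs^2·g = 57379, Σs^3·g = 432923.
det = 5570·310322 − 40576² = 82081764.
m = (57379·310322 − 40576·432923)/82081764 = 39947065/13680294; c = (5570·432923 − 40576·57379)/82081764 = 13861801/13680294.

m = 2.920, c = 1.013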